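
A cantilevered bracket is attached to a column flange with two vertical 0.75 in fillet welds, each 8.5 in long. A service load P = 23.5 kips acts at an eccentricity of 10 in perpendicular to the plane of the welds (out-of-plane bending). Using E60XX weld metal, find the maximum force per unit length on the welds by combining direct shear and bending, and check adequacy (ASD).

f_max ≈ 9.86 kip/in; NOT adequate

E60XX → F_EXX = 60 ksi.
L_w = 2 × 8.5 = 17 in; section modulus (unit throat) S = 2 × L²/6 = 24.08 in².
Direct shear f_v = P/L_w = 23.5/17 = 1.382 kip/in.
Moment M = P × e = 23.5 × 10 = 235 kip·in; bending f_b = M/S = 9.758 kip/in.
f_max = √(f_v² + f_b²) = √(1.382² + 9.758²) = 9.855 kip/in.
r_n/Ω = (1/2.0) × 0.6 × 60 × (0.707 × 0.75) = 9.544 kip/in → NOT adequate.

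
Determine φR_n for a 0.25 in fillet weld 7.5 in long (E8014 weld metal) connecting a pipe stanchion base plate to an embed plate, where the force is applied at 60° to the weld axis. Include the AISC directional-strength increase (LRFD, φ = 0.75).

E80XX → F_EXX = 80 ksi.
t_e = 0.707 × 0.25 = 0.1767 in; A_we = 0.1767 × 7.5 = 1.326 in².
Directional factor: 1.0 + 0.5 sin^1.5(60°) = 1.403.
F_nw = 0.6 × 80 × 1.403 = 67.34 ksi.
φR_n = 0.75 × 67.34 × 1.326 = 66.95 kips.

φR_n ≈ 67 kips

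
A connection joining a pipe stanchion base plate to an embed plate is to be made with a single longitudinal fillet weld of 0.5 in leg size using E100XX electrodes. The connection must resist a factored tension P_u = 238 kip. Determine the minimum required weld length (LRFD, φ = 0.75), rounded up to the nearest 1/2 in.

E100XX → F_EXX = 100 ksi.
Throat t_e = 0.707 × 0.5 = 0.3535 in.
φr_n = 0.75 × 0.6 × 100 × 0.3535 = 15.91 kip/in.
L_req = P_u / φr_n = 238 / 15.91 = 14.96 in total.
Round up → use L = 15 in.

L = 15 in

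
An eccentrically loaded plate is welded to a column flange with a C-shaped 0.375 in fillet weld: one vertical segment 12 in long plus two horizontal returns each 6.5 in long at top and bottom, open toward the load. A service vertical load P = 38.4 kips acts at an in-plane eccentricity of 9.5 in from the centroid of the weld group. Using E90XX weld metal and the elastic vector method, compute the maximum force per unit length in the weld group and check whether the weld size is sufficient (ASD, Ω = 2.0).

f_max ≈ 4.98 kip/in; adequate

E90XX → F_EXX = 90 ksi.
Total weld length L_w = 25 in. Treat welds as unit-width lines.
Centroid: x̄ = 2×6.5×3.25 / 25 = 1.69 in from the vertical weld.
Polar moment about centroid: J = I_x + I_y = [12³/12 + 2×6.5×6²] + [12×1.69² + 2(6.5³/12 + 6.5×1.56²)] = 723.7 in³.
Direct shear f_v = P/L_w = 38.4 / 25 = 1.536 kip/in (vertical).
Torsion M = P·e = 38.4 × 9.5 = 364.8 kip·in.
Critical point at (x, y) = (4.81, 6) from centroid. f_tx = M·y/J = 3.025 kip/in; f_ty = M·x/J = 2.425 kip/in.
Resultant f_max = √[f_tx² + (f_v + f_ty)²] = √[3.025² + (1.536 + 2.425)²] = 4.983 kip/in.
Capacity per unit length: r_n/Ω = (1/2.0) × 0.6 × 90 × (0.707 × 0.375) = 7.158 kip/in.
4.983 ≤ 7.158 → adequate.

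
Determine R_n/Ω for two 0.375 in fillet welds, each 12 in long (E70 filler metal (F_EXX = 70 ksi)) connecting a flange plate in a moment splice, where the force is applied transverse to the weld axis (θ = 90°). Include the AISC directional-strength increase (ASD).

t_e = 0.707 × 0.375 = 0.2651 in; A_we = 0.2651 × 24 = 6.363 in².
Directional factor: 1.0 + 0.5 sin^1.5(90°) = 1.5.
F_nw = 0.6 × 70 × 1.5 = 63 ksi.
R_n/Ω = (63 × 6.363) / 2.0 = 200.4 kips.

R_n/Ω ≈ 200 kips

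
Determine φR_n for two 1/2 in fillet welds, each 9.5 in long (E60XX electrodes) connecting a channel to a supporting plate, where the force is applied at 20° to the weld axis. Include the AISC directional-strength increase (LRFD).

E60XX → F_EXX = 60 ksi.
t_e = 0.707 × 0.5 = 0.3535 in; A_we = 0.3535 × 19 = 6.716 in².
Directional factor: 1.0 + 0.5 sin^1.5(20°) = 1.1.
F_nw = 0.6 × 60 × 1.1 = 39.6 ksi.
φR_n = 0.75 × 39.6 × 6.716 = 199.5 kip.

φR_n ≈ 199 kip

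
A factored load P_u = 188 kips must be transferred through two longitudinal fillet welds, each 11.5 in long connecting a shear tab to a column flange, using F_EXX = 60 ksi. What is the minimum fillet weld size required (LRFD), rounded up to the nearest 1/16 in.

w = 7/16 in

Total weld length L = 23 in.
Required throat t_e = P_u / (φ × 0.6 F_EXX × L) = 188 / (0.75 × 0.6 × 60 × 23) = 0.3027 in.
Required leg w = t_e / 0.707 = 0.4282 in → use 7/16 in.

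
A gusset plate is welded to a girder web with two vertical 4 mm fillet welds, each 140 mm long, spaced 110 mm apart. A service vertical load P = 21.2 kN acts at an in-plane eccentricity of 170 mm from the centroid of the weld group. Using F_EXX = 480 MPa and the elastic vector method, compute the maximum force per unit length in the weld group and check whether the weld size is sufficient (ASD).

Total weld length L_w = 280 mm. Treat welds as unit-width lines.
Polar moment about centroid: J = 2[d³/12 + d(b/2)²] = 2[140³/12 + 140×55²] = 1304000 mm³.
Direct shear f_v = P/L_w = 21.2×10³ / 280 = 75.71 N/mm (vertical).
Torsion M = P·e = 21.2×10³ × 170 = 3604000 N·mm.
Critical point at (x, y) = (55, 70) from centroid. f_tx = M·y/J = 193.4 N/mm; f_ty = M·x/J = 152 N/mm.
Resultant f_max = √[f_tx² + (f_v + f_ty)²] = √[193.4² + (75.71 + 152)²] = 298.7 N/mm.
Capacity per unit length: r_n/Ω = (1/2.0) × 0.6 × 480 × (0.707 × 4) = 407.2 N/mm.
298.7 ≤ 407.2 → adequate.

f_max ≈ 299 N/mm; adequate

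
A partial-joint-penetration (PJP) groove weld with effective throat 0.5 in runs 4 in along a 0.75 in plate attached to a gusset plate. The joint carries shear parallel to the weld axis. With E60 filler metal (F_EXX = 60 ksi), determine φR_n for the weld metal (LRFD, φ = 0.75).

φR_n ≈ 54 kip

Effective throat (given) t_e = 0.5 in.
A_we = 0.5 × 4 = 2 in².
F_nw = 0.6 F_EXX = 36 ksi.
φR_n = 0.75 × 36 × 2 = 54 kip.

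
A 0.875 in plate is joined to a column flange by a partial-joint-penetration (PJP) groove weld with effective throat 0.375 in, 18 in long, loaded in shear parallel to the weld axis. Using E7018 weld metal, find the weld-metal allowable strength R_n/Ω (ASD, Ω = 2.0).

E70XX → F_EXX = 70 ksi.
Effective throat (given) t_e = 0.375 in.
A_we = 0.375 × 18 = 6.75 in².
F_nw = 0.6 F_EXX = 42 ksi.
R_n/Ω = (42 × 6.75) / 2.0 = 141.8 kips.

R_n/Ω ≈ 142 kips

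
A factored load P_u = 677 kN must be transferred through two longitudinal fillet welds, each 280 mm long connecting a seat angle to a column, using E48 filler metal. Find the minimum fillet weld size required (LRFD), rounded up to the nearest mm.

E48XX → F_EXX = 480 MPa.
Total weld length L = 560 mm.
Required throat t_e = P_u / (φ × 0.6 F_EXX × L) = 677 / (0.75 × 0.6 × 480 × 560 × 10⁻³) = 5.597 mm.
Required leg w = t_e / 0.707 = 7.916 mm → use 8 mm.

w = 8 mm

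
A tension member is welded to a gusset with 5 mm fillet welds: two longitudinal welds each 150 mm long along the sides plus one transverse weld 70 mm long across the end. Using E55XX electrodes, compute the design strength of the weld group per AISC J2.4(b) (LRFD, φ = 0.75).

φR_n ≈ 324 kN

E55XX → F_EXX = 550 MPa.
t_e = 0.707 × 5 = 3.535 mm.
R_nwl = 0.6 × 550 × 3.535 × 300 × 10⁻³ = 350 kN (longitudinal, 2 welds).
R_nwt = 0.6 × 550 × 3.535 × 70 × 10⁻³ = 81.66 kN (transverse, base value).
(i) R_nwl + R_nwt = 431.6 kN; (ii) 0.85 R_nwl + 1.5 R_nwt = 420 kN.
R_n = max = 431.6 kN [governs: (i)]; φR_n = 323.7 kN.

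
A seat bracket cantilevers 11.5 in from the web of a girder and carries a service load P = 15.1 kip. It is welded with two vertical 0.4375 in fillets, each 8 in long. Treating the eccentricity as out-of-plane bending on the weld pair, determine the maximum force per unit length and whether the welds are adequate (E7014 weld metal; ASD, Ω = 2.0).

E70XX → F_EXX = 70 ksi.
L_w = 2 × 8 = 16 in; section modulus (unit throat) S = 2 × L²/6 = 21.33 in².
Direct shear f_v = P/L_w = 15.1/16 = 0.9437 kip/in.
Moment M = P × e = 15.1 × 11.5 = 173.65 kip·in; bending f_b = M/S = 8.14 kip/in.
f_max = √(f_v² + f_b²) = √(0.9437² + 8.14²) = 8.194 kip/in.
r_n/Ω = (1/2.0) × 0.6 × 70 × (0.707 × 0.4375) = 6.496 kip/in → NOT adequate.

f_max ≈ 8.19 kip/in; NOT adequate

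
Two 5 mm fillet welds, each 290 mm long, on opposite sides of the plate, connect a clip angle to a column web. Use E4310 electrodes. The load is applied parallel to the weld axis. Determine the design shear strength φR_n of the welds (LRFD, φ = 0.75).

φR_n ≈ 397 kN

E43XX → F_EXX = 430 MPa.
Effective throat t_e = 0.707 × 5 = 3.535 mm.
Total length L = 580 mm; A_we = 3.535 × 580 = 2050 mm².
F_nw = 0.6 F_EXX = 0.6 × 430 = 258 MPa.
φR_n = 0.75 × 258 × 2050 × 10⁻³ = 396.7 kN.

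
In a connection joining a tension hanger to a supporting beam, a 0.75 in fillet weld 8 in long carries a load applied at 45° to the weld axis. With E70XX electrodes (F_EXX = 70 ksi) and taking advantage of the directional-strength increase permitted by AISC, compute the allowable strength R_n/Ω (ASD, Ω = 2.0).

t_e = 0.707 × 0.75 = 0.5302 in; A_we = 0.5302 × 8 = 4.242 in².
Directional factor: 1.0 + 0.5 sin^1.5(45°) = 1.297.
F_nw = 0.6 × 70 × 1.297 = 54.49 ksi.
R_n/Ω = (54.49 × 4.242) / 2.0 = 115.6 kip.

R_n/Ω ≈ 116 kip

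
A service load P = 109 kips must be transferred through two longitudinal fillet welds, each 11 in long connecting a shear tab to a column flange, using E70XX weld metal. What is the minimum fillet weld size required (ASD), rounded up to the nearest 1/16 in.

E70XX → F_EXX = 70 ksi.
Total weld length L = 22 in.
Required throat t_e = P × Ω / (0.6 F_EXX × L) = 109 × 2.0 / (0.6 × 70 × 22) = 0.2359 in.
Required leg w = t_e / 0.707 = 0.3337 in → use 3/8 in.

w = 3/8 in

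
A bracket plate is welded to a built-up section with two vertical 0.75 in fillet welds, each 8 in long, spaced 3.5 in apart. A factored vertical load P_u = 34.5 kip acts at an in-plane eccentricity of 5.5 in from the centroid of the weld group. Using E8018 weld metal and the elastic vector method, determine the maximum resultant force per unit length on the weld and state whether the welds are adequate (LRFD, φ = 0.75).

E80XX → F_EXX = 80 ksi.
Total weld length L_w = 16 in. Treat welds as unit-width lines.
Polar moment about centroid: J = 2[d³/12 + d(b/2)²] = 2[8³/12 + 8×1.75²] = 134.3 in³.
Direct shear f_v = P/L_w = 34.5 / 16 = 2.156 kip/in (vertical).
Torsion M = P·e = 34.5 × 5.5 = 189.75 kip·in.
Critical point at (x, y) = (1.75, 4) from centroid. f_tx = M·y/J = 5.65 kip/in; f_ty = M·x/J = 2.472 kip/in.
Resultant f_max = √[f_tx² + (f_v + f_ty)²] = √[5.65² + (2.156 + 2.472)²] = 7.304 kip/in.
Capacity per unit length: φr_n = 0.75 × 0.6 × 80 × (0.707 × 0.75) = 19.09 kip/in.
7.304 ≤ 19.09 → adequate.

f_max ≈ 7.3 kip/in; adequate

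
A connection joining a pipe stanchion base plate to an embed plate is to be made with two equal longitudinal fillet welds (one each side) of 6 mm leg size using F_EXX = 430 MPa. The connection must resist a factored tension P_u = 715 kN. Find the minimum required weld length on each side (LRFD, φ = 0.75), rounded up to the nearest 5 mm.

Throat t_e = 0.707 × 6 = 4.242 mm.
φr_n = 0.75 × 0.6 × 430 × 4.242 × 10⁻³ = 0.8208 kN/mm.
L_req = P_u / φr_n = 715 / 0.8208 = 871.1 mm total.
Per side: 871.1 / 2 = 435.5 mm.
Round up → use L = 440 mm on each side.

L = 440 mm on each side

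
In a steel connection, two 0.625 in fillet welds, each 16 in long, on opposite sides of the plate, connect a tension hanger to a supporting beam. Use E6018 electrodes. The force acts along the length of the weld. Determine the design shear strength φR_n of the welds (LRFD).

E60XX → F_EXX = 60 ksi.
Effective throat t_e = 0.707 × 0.625 = 0.4419 in.
Total length L = 32 in; A_we = 0.4419 × 32 = 14.14 in².
F_nw = 0.6 F_EXX = 0.6 × 60 = 36 ksi.
φR_n = 0.75 × 36 × 14.14 = 381.8 kips.

φR_n ≈ 382 kips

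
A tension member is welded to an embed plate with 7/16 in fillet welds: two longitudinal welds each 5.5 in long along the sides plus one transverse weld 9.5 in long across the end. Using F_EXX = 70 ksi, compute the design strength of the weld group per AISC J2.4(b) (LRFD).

φR_n ≈ 230 kips

t_e = 0.707 × 0.4375 = 0.3093 in.
R_nwl = 0.6 × 70 × 0.3093 × 11 = 142.9 kips (longitudinal, 2 welds).
R_nwt = 0.6 × 70 × 0.3093 × 9.5 = 123.4 kips (transverse, base value).
(i) R_nwl + R_nwt = 266.3 kips; (ii) 0.85 R_nwl + 1.5 R_nwt = 306.6 kips.
R_n = max = 306.6 kips [governs: (ii)]; φR_n = 229.9 kips.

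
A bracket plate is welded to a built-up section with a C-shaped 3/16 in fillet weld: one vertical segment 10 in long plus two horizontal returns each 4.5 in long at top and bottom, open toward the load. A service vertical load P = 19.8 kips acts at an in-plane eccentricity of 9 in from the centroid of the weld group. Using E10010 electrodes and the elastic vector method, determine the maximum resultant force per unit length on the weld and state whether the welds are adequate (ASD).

E100XX → F_EXX = 100 ksi.
Total weld length L_w = 19 in. Treat welds as unit-width lines.
Centroid: x̄ = 2×4.5×2.25 / 19 = 1.066 in from the vertical weld.
Polar moment about centroid: J = I_x + I_y = [10³/12 + 2×4.5×5²] + [10×1.066² + 2(4.5³/12 + 4.5×1.184²)] = 347.5 in³.
Direct shear f_v = P/L_w = 19.8 / 19 = 1.042 kip/in (vertical).
Torsion M = P·e = 19.8 × 9 = 178.2 kip·in.
Critical point at (x, y) = (3.434, 5) from centroid. f_tx = M·y/J = 2.564 kip/in; f_ty = M·x/J = 1.761 kip/in.
Resultant f_max = √[f_tx² + (f_v + f_ty)²] = √[2.564² + (1.042 + 1.761)²] = 3.799 kip/in.
Capacity per unit length: r_n/Ω = (1/2.0) × 0.6 × 100 × (0.707 × 0.1875) = 3.977 kip/in.
3.799 ≤ 3.977 → adequate.

f_max ≈ 3.8 kip/in; adequate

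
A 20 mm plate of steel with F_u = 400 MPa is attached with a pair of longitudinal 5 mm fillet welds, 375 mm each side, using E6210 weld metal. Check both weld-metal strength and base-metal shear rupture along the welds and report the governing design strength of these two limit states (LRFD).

E62XX → F_EXX = 620 MPa.
t_e = 0.707 × 5 = 3.535 mm; L = 750 mm.
Weld metal: φR_n = 0.75 × 0.6 × 620 × 3.535 × 750 × 10⁻³ = 739.7 kN.
Base metal (shear rupture): φR_n = 0.75 × 0.6 × 400 × 20 × 750 × 10⁻³ = 2700 kN.
Governing: weld metal.

φR_n ≈ 740 kN (weld metal governs)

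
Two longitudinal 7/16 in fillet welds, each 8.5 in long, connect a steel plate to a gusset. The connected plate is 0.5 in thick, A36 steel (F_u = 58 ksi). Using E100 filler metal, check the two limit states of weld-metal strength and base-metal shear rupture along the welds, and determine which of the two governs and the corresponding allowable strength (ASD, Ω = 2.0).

E100XX → F_EXX = 100 ksi.
t_e = 0.707 × 0.4375 = 0.3093 in; L = 17 in.
Weld metal: R_n/Ω = (1/2.0) × 0.6 × 100 × 0.3093 × 17 = 157.7 kips.
Base metal (shear rupture): R_n/Ω = (1/2.0) × 0.6 × 58 × 0.5 × 17 = 147.9 kips.
Governing: base-metal shear rupture.

R_n/Ω ≈ 148 kips (base-metal shear rupture governs)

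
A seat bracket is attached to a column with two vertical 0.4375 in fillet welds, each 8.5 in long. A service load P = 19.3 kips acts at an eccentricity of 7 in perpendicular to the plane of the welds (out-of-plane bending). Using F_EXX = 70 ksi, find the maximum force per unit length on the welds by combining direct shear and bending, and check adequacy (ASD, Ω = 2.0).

L_w = 2 × 8.5 = 17 in; section modulus (unit throat) S = 2 × L²/6 = 24.08 in².
Direct shear f_v = P/L_w = 19.3/17 = 1.135 kip/in.
Moment M = P × e = 19.3 × 7 = 135.1 kip·in; bending f_b = M/S = 5.61 kip/in.
f_max = √(f_v² + f_b²) = √(1.135² + 5.61²) = 5.723 kip/in.
r_n/Ω = (1/2.0) × 0.6 × 70 × (0.707 × 0.4375) = 6.496 kip/in → adequate.

f_max ≈ 5.72 kip/in; adequate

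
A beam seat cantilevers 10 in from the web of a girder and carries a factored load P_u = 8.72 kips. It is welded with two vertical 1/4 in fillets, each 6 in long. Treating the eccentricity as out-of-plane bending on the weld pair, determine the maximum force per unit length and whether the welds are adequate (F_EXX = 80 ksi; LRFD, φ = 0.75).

f_max ≈ 7.3 kip/in; NOT adequate

L_w = 2 × 6 = 12 in; section modulus (unit throat) S = 2 × L²/6 = 12 in².
Direct shear f_v = P/L_w = 8.72/12 = 0.7267 kip/in.
Moment M = P × e = 8.72 × 10 = 87.2 kip·in; bending f_b = M/S = 7.267 kip/in.
f_max = √(f_v² + f_b²) = √(0.7267² + 7.267²) = 7.303 kip/in.
φr_n = 0.75 × 0.6 × 80 × (0.707 × 0.25) = 6.363 kip/in → NOT adequate.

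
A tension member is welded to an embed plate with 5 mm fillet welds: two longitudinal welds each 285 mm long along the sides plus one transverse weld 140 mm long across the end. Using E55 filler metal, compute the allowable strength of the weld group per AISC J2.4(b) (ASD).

E55XX → F_EXX = 550 MPa.
t_e = 0.707 × 5 = 3.535 mm.
R_nwl = 0.6 × 550 × 3.535 × 570 × 10⁻³ = 664.9 kN (longitudinal, 2 welds).
R_nwt = 0.6 × 550 × 3.535 × 140 × 10⁻³ = 163.3 kN (transverse, base value).
(i) R_nwl + R_nwt = 828.3 kN; (ii) 0.85 R_nwl + 1.5 R_nwt = 810.2 kN.
R_n = max = 828.3 kN [governs: (i)]; R_n/Ω = 414.1 kN.

R_n/Ω ≈ 414 kN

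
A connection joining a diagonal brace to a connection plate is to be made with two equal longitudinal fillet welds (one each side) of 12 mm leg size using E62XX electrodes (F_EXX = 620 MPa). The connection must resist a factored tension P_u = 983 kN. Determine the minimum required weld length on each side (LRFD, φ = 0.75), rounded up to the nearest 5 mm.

Throat t_e = 0.707 × 12 = 8.484 mm.
φr_n = 0.75 × 0.6 × 620 × 8.484 × 10⁻³ = 2.367 kN/mm.
L_req = P_u / φr_n = 983 / 2.367 = 415.3 mm total.
Per side: 415.3 / 2 = 207.6 mm.
Round up → use L = 210 mm on each side.

L = 210 mm on each side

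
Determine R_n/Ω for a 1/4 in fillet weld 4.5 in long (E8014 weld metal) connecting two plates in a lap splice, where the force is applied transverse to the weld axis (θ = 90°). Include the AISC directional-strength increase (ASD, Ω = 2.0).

E80XX → F_EXX = 80 ksi.
t_e = 0.707 × 0.25 = 0.1767 in; A_we = 0.1767 × 4.5 = 0.7954 in².
Directional factor: 1.0 + 0.5 sin^1.5(90°) = 1.5.
F_nw = 0.6 × 80 × 1.5 = 72 ksi.
R_n/Ω = (72 × 0.7954) / 2.0 = 28.63 kip.

R_n/Ω ≈ 28.6 kip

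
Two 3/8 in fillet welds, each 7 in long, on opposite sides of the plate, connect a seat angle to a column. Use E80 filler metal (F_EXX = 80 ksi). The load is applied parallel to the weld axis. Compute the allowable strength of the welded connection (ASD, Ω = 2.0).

Effective throat t_e = 0.707 × 0.375 = 0.2651 in.
Total length L = 14 in; A_we = 0.2651 × 14 = 3.712 in².
F_nw = 0.6 F_EXX = 0.6 × 80 = 48 ksi.
R_n = 48 × 3.712 = 178.2 kips; R_n/Ω = 178.2/2.0 = 89.08 kips.

R_n/Ω ≈ 89.1 kips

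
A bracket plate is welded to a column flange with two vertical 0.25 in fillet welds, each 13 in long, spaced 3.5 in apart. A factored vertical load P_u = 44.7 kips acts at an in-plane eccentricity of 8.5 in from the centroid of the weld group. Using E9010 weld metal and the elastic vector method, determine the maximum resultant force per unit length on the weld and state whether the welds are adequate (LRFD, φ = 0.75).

E90XX → F_EXX = 90 ksi.
Total weld length L_w = 26 in. Treat welds as unit-width lines.
Polar moment about centroid: J = 2[d³/12 + d(b/2)²] = 2[13³/12 + 13×1.75²] = 445.8 in³.
Direct shear f_v = P/L_w = 44.7 / 26 = 1.719 kip/in (vertical).
Torsion M = P·e = 44.7 × 8.5 = 379.95 kip·in.
Critical point at (x, y) = (1.75, 6.5) from centroid. f_tx = M·y/J = 5.54 kip/in; f_ty = M·x/J = 1.492 kip/in.
Resultant f_max = √[f_tx² + (f_v + f_ty)²] = √[5.54² + (1.719 + 1.492)²] = 6.403 kip/in.
Capacity per unit length: φr_n = 0.75 × 0.6 × 90 × (0.707 × 0.25) = 7.158 kip/in.
6.403 ≤ 7.158 → adequate.

f_max ≈ 6.4 kip/in; adequate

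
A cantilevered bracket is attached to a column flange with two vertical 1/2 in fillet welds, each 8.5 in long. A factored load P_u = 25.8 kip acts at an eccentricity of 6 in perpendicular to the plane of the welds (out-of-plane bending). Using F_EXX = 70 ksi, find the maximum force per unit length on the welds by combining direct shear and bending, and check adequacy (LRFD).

L_w = 2 × 8.5 = 17 in; section modulus (unit throat) S = 2 × L²/6 = 24.08 in².
Direct shear f_v = P/L_w = 25.8/17 = 1.518 kip/in.
Moment M = P × e = 25.8 × 6 = 154.8 kip·in; bending f_b = M/S = 6.428 kip/in.
f_max = √(f_v² + f_b²) = √(1.518² + 6.428²) = 6.604 kip/in.
φr_n = 0.75 × 0.6 × 70 × (0.707 × 0.5) = 11.14 kip/in → adequate.

f_max ≈ 6.6 kip/in; adequate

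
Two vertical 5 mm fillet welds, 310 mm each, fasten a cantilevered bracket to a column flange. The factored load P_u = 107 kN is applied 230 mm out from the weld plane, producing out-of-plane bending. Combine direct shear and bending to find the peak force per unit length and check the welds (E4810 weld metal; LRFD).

E48XX → F_EXX = 480 MPa.
L_w = 2 × 310 = 620 mm; section modulus (unit throat) S = 2 × L²/6 = 32030 mm².
Direct shear f_v = P/L_w = 107×10³/620 = 172.6 N/mm.
Moment M = P × e = 107×10³ × 230 = 24610000 N·mm; bending f_b = M/S = 768.3 N/mm.
f_max = √(f_v² + f_b²) = √(172.6² + 768.3²) = 787.4 N/mm.
φr_n = 0.75 × 0.6 × 480 × (0.707 × 5) = 763.6 N/mm → NOT adequate.

f_max ≈ 787 N/mm; NOT adequate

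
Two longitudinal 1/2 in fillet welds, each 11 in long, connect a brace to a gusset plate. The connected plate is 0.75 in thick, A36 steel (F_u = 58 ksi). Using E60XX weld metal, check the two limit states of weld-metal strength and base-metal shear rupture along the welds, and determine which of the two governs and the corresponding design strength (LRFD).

φR_n ≈ 210 kip (weld metal governs)

E60XX → F_EXX = 60 ksi.
t_e = 0.707 × 0.5 = 0.3535 in; L = 22 in.
Weld metal: φR_n = 0.75 × 0.6 × 60 × 0.3535 × 22 = 210 kip.
Base metal (shear rupture): φR_n = 0.75 × 0.6 × 58 × 0.75 × 22 = 430.6 kip.
Governing: weld metal.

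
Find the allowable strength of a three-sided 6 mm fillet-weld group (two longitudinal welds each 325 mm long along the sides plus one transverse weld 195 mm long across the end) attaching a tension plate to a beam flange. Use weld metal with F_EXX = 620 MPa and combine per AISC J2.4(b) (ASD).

R_n/Ω ≈ 667 kN

t_e = 0.707 × 6 = 4.242 mm.
R_nwl = 0.6 × 620 × 4.242 × 650 × 10⁻³ = 1026 kN (longitudinal, 2 welds).
R_nwt = 0.6 × 620 × 4.242 × 195 × 10⁻³ = 307.7 kN (transverse, base value).
(i) R_nwl + R_nwt = 1333 kN; (ii) 0.85 R_nwl + 1.5 R_nwt = 1333 kN.
R_n = max = 1333 kN [governs: (ii)]; R_n/Ω = 666.7 kN.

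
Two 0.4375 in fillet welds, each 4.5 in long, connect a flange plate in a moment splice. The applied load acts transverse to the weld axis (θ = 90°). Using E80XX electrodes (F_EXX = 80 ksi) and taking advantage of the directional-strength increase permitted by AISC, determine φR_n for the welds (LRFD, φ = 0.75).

φR_n ≈ 150 kips

t_e = 0.707 × 0.4375 = 0.3093 in; A_we = 0.3093 × 9 = 2.784 in².
Directional factor: 1.0 + 0.5 sin^1.5(90°) = 1.5.
F_nw = 0.6 × 80 × 1.5 = 72 ksi.
φR_n = 0.75 × 72 × 2.784 = 150.3 kips.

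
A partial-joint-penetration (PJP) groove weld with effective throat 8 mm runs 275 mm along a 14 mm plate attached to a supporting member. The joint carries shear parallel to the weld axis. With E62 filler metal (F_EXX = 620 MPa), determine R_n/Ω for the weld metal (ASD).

R_n/Ω ≈ 409 kN

Effective throat (given) t_e = 8 mm.
A_we = 8 × 275 = 2200 mm².
F_nw = 0.6 F_EXX = 372 MPa.
R_n/Ω = (372 × 2200) / 2.0 × 10⁻³ = 409.2 kN.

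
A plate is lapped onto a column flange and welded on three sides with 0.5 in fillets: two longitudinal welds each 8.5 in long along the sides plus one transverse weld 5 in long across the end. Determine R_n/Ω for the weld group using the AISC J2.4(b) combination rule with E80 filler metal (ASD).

E80XX → F_EXX = 80 ksi.
t_e = 0.707 × 0.5 = 0.3535 in.
R_nwl = 0.6 × 80 × 0.3535 × 17 = 288.5 kips (longitudinal, 2 welds).
R_nwt = 0.6 × 80 × 0.3535 × 5 = 84.84 kips (transverse, base value).
(i) R_nwl + R_nwt = 373.3 kips; (ii) 0.85 R_nwl + 1.5 R_nwt = 372.4 kips.
R_n = max = 373.3 kips [governs: (i)]; R_n/Ω = 186.6 kips.

R_n/Ω ≈ 187 kips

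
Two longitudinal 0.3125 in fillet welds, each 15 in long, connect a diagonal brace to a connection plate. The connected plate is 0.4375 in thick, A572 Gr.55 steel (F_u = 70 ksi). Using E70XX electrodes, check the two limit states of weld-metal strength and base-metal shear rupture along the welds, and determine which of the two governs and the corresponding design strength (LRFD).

E70XX → F_EXX = 70 ksi.
t_e = 0.707 × 0.3125 = 0.2209 in; L = 30 in.
Weld metal: φR_n = 0.75 × 0.6 × 70 × 0.2209 × 30 = 208.8 kips.
Base metal (shear rupture): φR_n = 0.75 × 0.6 × 70 × 0.4375 × 30 = 413.4 kips.
Governing: weld metal.

φR_n ≈ 209 kips (weld metal governs)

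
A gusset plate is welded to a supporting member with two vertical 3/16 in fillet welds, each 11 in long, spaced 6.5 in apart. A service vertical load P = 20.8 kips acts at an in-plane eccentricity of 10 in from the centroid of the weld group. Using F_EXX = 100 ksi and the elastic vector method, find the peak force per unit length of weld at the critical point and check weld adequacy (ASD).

Total weld length L_w = 22 in. Treat welds as unit-width lines.
Polar moment about centroid: J = 2[d³/12 + d(b/2)²] = 2[11³/12 + 11×3.25²] = 454.2 in³.
Direct shear f_v = P/L_w = 20.8 / 22 = 0.9455 kip/in (vertical).
Torsion M = P·e = 20.8 × 10 = 208 kip·in.
Critical point at (x, y) = (3.25, 5.5) from centroid. f_tx = M·y/J = 2.519 kip/in; f_ty = M·x/J = 1.488 kip/in.
Resultant f_max = √[f_tx² + (f_v + f_ty)²] = √[2.519² + (0.9455 + 1.488)²] = 3.502 kip/in.
Capacity per unit length: r_n/Ω = (1/2.0) × 0.6 × 100 × (0.707 × 0.1875) = 3.977 kip/in.
3.502 ≤ 3.977 → adequate.

f_max ≈ 3.5 kip/in; adequate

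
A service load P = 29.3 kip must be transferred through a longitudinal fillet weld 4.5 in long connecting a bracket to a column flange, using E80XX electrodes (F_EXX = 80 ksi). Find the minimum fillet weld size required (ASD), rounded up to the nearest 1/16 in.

Total weld length L = 4.5 in.
Required throat t_e = P × Ω / (0.6 F_EXX × L) = 29.3 × 2.0 / (0.6 × 80 × 4.5) = 0.2713 in.
Required leg w = t_e / 0.707 = 0.3837 in → use 7/16 in.

w = 7/16 in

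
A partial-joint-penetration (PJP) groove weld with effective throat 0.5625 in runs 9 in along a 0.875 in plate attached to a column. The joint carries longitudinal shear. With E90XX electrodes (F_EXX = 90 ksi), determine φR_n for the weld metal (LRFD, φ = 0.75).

φR_n ≈ 205 kips

Effective throat (given) t_e = 0.5625 in.
A_we = 0.5625 × 9 = 5.062 in².
F_nw = 0.6 F_EXX = 54 ksi.
φR_n = 0.75 × 54 × 5.062 = 205 kips.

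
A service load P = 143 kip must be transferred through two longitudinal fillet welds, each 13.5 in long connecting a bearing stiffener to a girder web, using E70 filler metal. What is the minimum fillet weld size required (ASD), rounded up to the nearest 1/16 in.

E70XX → F_EXX = 70 ksi.
Total weld length L = 27 in.
Required throat t_e = P × Ω / (0.6 F_EXX × L) = 143 × 2.0 / (0.6 × 70 × 27) = 0.2522 in.
Required leg w = t_e / 0.707 = 0.3567 in → use 3/8 in.

w = 3/8 in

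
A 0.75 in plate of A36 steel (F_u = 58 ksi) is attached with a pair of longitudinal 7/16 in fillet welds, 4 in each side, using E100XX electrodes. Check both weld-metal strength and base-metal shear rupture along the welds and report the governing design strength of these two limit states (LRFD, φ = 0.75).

E100XX → F_EXX = 100 ksi.
t_e = 0.707 × 0.4375 = 0.3093 in; L = 8 in.
Weld metal: φR_n = 0.75 × 0.6 × 100 × 0.3093 × 8 = 111.4 kip.
Base metal (shear rupture): φR_n = 0.75 × 0.6 × 58 × 0.75 × 8 = 156.6 kip.
Governing: weld metal.

φR_n ≈ 111 kip (weld metal governs)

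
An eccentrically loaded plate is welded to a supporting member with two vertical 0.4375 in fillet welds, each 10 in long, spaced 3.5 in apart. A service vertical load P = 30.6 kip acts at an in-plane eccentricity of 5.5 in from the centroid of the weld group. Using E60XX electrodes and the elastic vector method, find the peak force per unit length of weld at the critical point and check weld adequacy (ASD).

E60XX → F_EXX = 60 ksi.
Total weld length L_w = 20 in. Treat welds as unit-width lines.
Polar moment about centroid: J = 2[d³/12 + d(b/2)²] = 2[10³/12 + 10×1.75²] = 227.9 in³.
Direct shear f_v = P/L_w = 30.6 / 20 = 1.53 kip/in (vertical).
Torsion M = P·e = 30.6 × 5.5 = 168.3 kip·in.
Critical point at (x, y) = (1.75, 5) from centroid. f_tx = M·y/J = 3.692 kip/in; f_ty = M·x/J = 1.292 kip/in.
Resultant f_max = √[f_tx² + (f_v + f_ty)²] = √[3.692² + (1.53 + 1.292)²] = 4.647 kip/in.
Capacity per unit length: r_n/Ω = (1/2.0) × 0.6 × 60 × (0.707 × 0.4375) = 5.568 kip/in.
4.647 ≤ 5.568 → adequate.

f_max ≈ 4.65 kip/in; adequate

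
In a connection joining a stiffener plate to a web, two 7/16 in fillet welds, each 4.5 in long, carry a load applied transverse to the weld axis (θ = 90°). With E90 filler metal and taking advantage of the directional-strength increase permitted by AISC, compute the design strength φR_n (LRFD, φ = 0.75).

E90XX → F_EXX = 90 ksi.
t_e = 0.707 × 0.4375 = 0.3093 in; A_we = 0.3093 × 9 = 2.784 in².
Directional factor: 1.0 + 0.5 sin^1.5(90°) = 1.5.
F_nw = 0.6 × 90 × 1.5 = 81 ksi.
φR_n = 0.75 × 81 × 2.784 = 169.1 kips.

φR_n ≈ 169 kips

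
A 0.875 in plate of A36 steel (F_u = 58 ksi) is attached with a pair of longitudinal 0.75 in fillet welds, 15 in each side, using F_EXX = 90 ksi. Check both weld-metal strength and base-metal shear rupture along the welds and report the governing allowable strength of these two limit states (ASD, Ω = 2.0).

t_e = 0.707 × 0.75 = 0.5302 in; L = 30 in.
Weld metal: R_n/Ω = (1/2.0) × 0.6 × 90 × 0.5302 × 30 = 429.5 kip.
Base metal (shear rupture): R_n/Ω = (1/2.0) × 0.6 × 58 × 0.875 × 30 = 456.7 kip.
Governing: weld metal.

R_n/Ω ≈ 430 kip (weld metal governs)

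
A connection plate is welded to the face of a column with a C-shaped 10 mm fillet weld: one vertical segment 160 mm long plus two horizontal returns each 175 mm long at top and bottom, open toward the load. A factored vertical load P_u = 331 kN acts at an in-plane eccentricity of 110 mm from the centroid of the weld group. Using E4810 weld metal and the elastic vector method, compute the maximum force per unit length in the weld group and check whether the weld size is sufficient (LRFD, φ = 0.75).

f_max ≈ 1750 N/mm; NOT adequate

E48XX → F_EXX = 480 MPa.
Total weld length L_w = 510 mm. Treat welds as unit-width lines.
Centroid: x̄ = 2×175×87.5 / 510 = 60.05 mm from the vertical weld.
Polar moment about centroid: J = I_x + I_y = [160³/12 + 2×175×80²] + [160×60.05² + 2(175³/12 + 175×27.45²)] = 4315000 mm³.
Direct shear f_v = P/L_w = 331×10³ / 510 = 649 N/mm (vertical).
Torsion M = P·e = 331×10³ × 110 = 36410000 N·mm.
Critical point at (x, y) = (115, 80) from centroid. f_tx = M·y/J = 675 N/mm; f_ty = M·x/J = 969.9 N/mm.
Resultant f_max = √[f_tx² + (f_v + f_ty)²] = √[675² + (649 + 969.9)²] = 1754 N/mm.
Capacity per unit length: φr_n = 0.75 × 0.6 × 480 × (0.707 × 10) = 1527 N/mm.
1754 > 1527 → NOT adequate.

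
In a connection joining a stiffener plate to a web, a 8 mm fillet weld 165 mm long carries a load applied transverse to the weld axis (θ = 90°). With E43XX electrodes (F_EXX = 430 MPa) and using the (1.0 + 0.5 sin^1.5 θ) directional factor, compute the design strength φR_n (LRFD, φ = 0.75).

φR_n ≈ 271 kN

t_e = 0.707 × 8 = 5.656 mm; A_we = 5.656 × 165 = 933.2 mm².
Directional factor: 1.0 + 0.5 sin^1.5(90°) = 1.5.
F_nw = 0.6 × 430 × 1.5 = 387 MPa.
φR_n = 0.75 × 387 × 933.2 × 10⁻³ = 270.9 kN.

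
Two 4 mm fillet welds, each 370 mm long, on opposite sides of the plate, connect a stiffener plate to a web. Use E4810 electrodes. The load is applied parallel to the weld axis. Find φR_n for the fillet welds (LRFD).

E48XX → F_EXX = 480 MPa.
Effective throat t_e = 0.707 × 4 = 2.828 mm.
Total length L = 740 mm; A_we = 2.828 × 740 = 2093 mm².
F_nw = 0.6 F_EXX = 0.6 × 480 = 288 MPa.
φR_n = 0.75 × 288 × 2093 × 10⁻³ = 452 kN.

φR_n ≈ 452 kN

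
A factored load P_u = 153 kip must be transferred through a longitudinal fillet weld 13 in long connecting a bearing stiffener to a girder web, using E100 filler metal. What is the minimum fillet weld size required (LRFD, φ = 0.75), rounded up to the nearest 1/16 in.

w = 3/8 in

E100XX → F_EXX = 100 ksi.
Total weld length L = 13 in.
Required throat t_e = P_u / (φ × 0.6 F_EXX × L) = 153 / (0.75 × 0.6 × 100 × 13) = 0.2615 in.
Required leg w = t_e / 0.707 = 0.3699 in → use 3/8 in.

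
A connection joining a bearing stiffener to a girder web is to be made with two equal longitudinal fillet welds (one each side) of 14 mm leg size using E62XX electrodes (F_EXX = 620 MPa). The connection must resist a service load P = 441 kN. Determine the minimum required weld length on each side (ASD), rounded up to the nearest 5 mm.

L = 120 mm on each side

Throat t_e = 0.707 × 14 = 9.898 mm.
r_n/Ω = (0.6 × 620 × 9.898) / 2.0 = 1841 N/mm = 1.841 kN/mm.
L_req = P / (r_n/Ω) = 441 / 1.841 = 239.5 mm total.
Per side: 239.5 / 2 = 119.8 mm.
Round up → use L = 120 mm on each side.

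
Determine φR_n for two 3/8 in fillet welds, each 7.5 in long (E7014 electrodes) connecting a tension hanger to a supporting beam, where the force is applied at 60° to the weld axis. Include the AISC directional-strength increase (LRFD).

φR_n ≈ 176 kips

E70XX → F_EXX = 70 ksi.
t_e = 0.707 × 0.375 = 0.2651 in; A_we = 0.2651 × 15 = 3.977 in².
Directional factor: 1.0 + 0.5 sin^1.5(60°) = 1.403.
F_nw = 0.6 × 70 × 1.403 = 58.92 ksi.
φR_n = 0.75 × 58.92 × 3.977 = 175.8 kips.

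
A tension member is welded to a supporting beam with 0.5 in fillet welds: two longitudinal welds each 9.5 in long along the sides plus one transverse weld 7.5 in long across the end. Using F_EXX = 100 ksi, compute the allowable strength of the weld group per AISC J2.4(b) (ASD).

t_e = 0.707 × 0.5 = 0.3535 in.
R_nwl = 0.6 × 100 × 0.3535 × 19 = 403 kips (longitudinal, 2 welds).
R_nwt = 0.6 × 100 × 0.3535 × 7.5 = 159.1 kips (transverse, base value).
(i) R_nwl + R_nwt = 562.1 kips; (ii) 0.85 R_nwl + 1.5 R_nwt = 581.2 kips.
R_n = max = 581.2 kips [governs: (ii)]; R_n/Ω = 290.6 kips.

R_n/Ω ≈ 291 kips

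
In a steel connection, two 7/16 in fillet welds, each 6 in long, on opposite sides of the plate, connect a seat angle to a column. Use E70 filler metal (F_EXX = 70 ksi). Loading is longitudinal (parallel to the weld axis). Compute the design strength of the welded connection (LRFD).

Effective throat t_e = 0.707 × 0.4375 = 0.3093 in.
Total length L = 12 in; A_we = 0.3093 × 12 = 3.712 in².
F_nw = 0.6 F_EXX = 0.6 × 70 = 42 ksi.
φR_n = 0.75 × 42 × 3.712 = 116.9 kips.

φR_n ≈ 117 kips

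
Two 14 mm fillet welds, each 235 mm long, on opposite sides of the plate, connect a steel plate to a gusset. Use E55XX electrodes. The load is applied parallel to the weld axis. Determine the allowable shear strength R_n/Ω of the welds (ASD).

E55XX → F_EXX = 550 MPa.
Effective throat t_e = 0.707 × 14 = 9.898 mm.
Total length L = 470 mm; A_we = 9.898 × 470 = 4652 mm².
F_nw = 0.6 F_EXX = 0.6 × 550 = 330 MPa.
R_n = 330 × 4652 × 10⁻³ = 1535 kN; R_n/Ω = 1535/2.0 = 767.6 kN.

R_n/Ω ≈ 768 kN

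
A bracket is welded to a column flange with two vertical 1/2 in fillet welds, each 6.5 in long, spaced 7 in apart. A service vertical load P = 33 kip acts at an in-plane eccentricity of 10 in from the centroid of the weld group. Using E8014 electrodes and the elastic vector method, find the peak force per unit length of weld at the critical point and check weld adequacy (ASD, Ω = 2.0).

f_max ≈ 9.7 kip/in; NOT adequate

E80XX → F_EXX = 80 ksi.
Total weld length L_w = 13 in. Treat welds as unit-width lines.
Polar moment about centroid: J = 2[d³/12 + d(b/2)²] = 2[6.5³/12 + 6.5×3.5²] = 205 in³.
Direct shear f_v = P/L_w = 33 / 13 = 2.538 kip/in (vertical).
Torsion M = P·e = 33 × 10 = 330 kip·in.
Critical point at (x, y) = (3.5, 3.25) from centroid. f_tx = M·y/J = 5.231 kip/in; f_ty = M·x/J = 5.634 kip/in.
Resultant f_max = √[f_tx² + (f_v + f_ty)²] = √[5.231² + (2.538 + 5.634)²] = 9.703 kip/in.
Capacity per unit length: r_n/Ω = (1/2.0) × 0.6 × 80 × (0.707 × 0.5) = 8.484 kip/in.
9.703 > 8.484 → NOT adequate.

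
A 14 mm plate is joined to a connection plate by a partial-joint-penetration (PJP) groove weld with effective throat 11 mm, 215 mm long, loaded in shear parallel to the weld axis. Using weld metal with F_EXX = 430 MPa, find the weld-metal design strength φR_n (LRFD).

φR_n ≈ 458 kN

Effective throat (given) t_e = 11 mm.
A_we = 11 × 215 = 2365 mm².
F_nw = 0.6 F_EXX = 258 MPa.
φR_n = 0.75 × 258 × 2365 × 10⁻³ = 457.6 kN.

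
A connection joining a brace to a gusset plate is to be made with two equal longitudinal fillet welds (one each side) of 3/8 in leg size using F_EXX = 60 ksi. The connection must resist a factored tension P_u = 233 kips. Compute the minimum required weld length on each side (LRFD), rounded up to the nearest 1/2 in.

L = 16.5 in on each side

Throat t_e = 0.707 × 0.375 = 0.2651 in.
φr_n = 0.75 × 0.6 × 60 × 0.2651 = 7.158 kips/in.
L_req = P_u / φr_n = 233 / 7.158 = 32.55 in total.
Per side: 32.55 / 2 = 16.27 in.
Round up → use L = 16.5 in on each side.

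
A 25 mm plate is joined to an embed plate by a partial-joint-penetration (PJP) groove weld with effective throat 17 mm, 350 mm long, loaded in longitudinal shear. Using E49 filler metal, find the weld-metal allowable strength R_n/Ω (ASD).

E49XX → F_EXX = 490 MPa.
Effective throat (given) t_e = 17 mm.
A_we = 17 × 350 = 5950 mm².
F_nw = 0.6 F_EXX = 294 MPa.
R_n/Ω = (294 × 5950) / 2.0 × 10⁻³ = 874.6 kN.

R_n/Ω ≈ 875 kN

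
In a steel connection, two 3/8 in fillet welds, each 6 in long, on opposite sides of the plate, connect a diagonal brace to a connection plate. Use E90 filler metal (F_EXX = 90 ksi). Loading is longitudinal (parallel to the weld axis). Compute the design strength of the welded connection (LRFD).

Effective throat t_e = 0.707 × 0.375 = 0.2651 in.
Total length L = 12 in; A_we = 0.2651 × 12 = 3.181 in².
F_nw = 0.6 F_EXX = 0.6 × 90 = 54 ksi.
φR_n = 0.75 × 54 × 3.181 = 128.9 kips.

φR_n ≈ 129 kips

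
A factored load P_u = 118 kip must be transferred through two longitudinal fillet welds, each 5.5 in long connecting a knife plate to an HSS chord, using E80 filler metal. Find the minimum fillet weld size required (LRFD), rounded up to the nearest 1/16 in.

w = 7/16 in

E80XX → F_EXX = 80 ksi.
Total weld length L = 11 in.
Required throat t_e = P_u / (φ × 0.6 F_EXX × L) = 118 / (0.75 × 0.6 × 80 × 11) = 0.298 in.
Required leg w = t_e / 0.707 = 0.4215 in → use 7/16 in.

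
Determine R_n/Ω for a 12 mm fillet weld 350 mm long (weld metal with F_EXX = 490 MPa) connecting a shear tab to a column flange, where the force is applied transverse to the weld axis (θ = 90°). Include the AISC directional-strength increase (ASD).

t_e = 0.707 × 12 = 8.484 mm; A_we = 8.484 × 350 = 2969 mm².
Directional factor: 1.0 + 0.5 sin^1.5(90°) = 1.5.
F_nw = 0.6 × 490 × 1.5 = 441 MPa.
R_n/Ω = (441 × 2969) / 2.0 × 10⁻³ = 654.8 kN.

R_n/Ω ≈ 655 kN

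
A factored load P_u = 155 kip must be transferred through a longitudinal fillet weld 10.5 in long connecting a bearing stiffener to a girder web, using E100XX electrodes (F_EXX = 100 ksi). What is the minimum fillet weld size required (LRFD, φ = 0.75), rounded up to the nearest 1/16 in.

w = 1/2 in

Total weld length L = 10.5 in.
Required throat t_e = P_u / (φ × 0.6 F_EXX × L) = 155 / (0.75 × 0.6 × 100 × 10.5) = 0.328 in.
Required leg w = t_e / 0.707 = 0.464 in → use 1/2 in.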